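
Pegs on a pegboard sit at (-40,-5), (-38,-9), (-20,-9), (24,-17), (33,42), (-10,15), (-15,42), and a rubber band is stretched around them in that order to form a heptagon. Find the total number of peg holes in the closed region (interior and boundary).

2481

By the shoelace formula, twice the signed area is |[(-40)·(-9) − (-38)·(-5)] + [(-38)·(-9) − (-20)·(-9)] + [(-20)·(-17) − 24·(-9)] + [24·42 − 33·(-17)] + [33·15 − (-10)·42] + [(-10)·42 − (-15)·15] + [(-15)·(-5) − (-40)·42]| = 4932, so the area is 2466.
The number of boundary lattice points is Σ gcd(|Δx|,|Δy|) = gcd(2,4) + gcd(18,0) + gcd(44,8) + gcd(9,59) + gcd(43,27) + gcd(5,27) + gcd(25,47) = 2+18+4+1+1+1+1 = 28.
Pick's theorem gives I = A − B/2 + 1 = 2466 − 28/2 + 1 = 2453, so the closed region contains I + B = 2453 + 28 = 2481 lattice points.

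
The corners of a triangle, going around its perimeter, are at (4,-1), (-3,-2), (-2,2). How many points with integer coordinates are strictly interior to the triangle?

By the shoelace formula, twice the signed area is |(4·(-2) − (-3)·(-1)) + ((-3)·2 − (-2)·(-2)) + ((-2)·(-1) − 4·2)| = 27, so the area is 27/2.
Summing gcd(|Δx|,|Δy|) over the edges gives the boundary count: gcd(7,1) + gcd(1,4) + gcd(6,3) = 1+1+3 = 5.
By Pick's theorem A = I + B/2 − 1, so I = 27/2 − 5/2 + 1 = 12.

12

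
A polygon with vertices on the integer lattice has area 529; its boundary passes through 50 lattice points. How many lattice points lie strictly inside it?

From Pick's theorem, I = A − B/2 + 1 = 529 − 50/2 + 1 = 505.

505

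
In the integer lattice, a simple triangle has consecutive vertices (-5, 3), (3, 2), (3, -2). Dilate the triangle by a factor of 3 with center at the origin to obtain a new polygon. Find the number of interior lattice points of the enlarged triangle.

Using the shoelace formula, 2A = |[(-5)·2 − 3·3] + [3·(-2) − 3·2] + [3·3 − (-5)·(-2)]| = 32, so the area is 16.
The number of boundary lattice points is Σ gcd(|Δx|,|Δy|) = gcd(8,1) + gcd(0,4) + gcd(8,5) = 1+4+1 = 6.
Scaling by 3 multiplies the area by 3² = 9 (so the new area is 144) and multiplies the boundary lattice-point count by 3, giving 18.
By Pick's theorem, the interior count of the dilated polygon is 144 − 18/2 + 1 = 136.

136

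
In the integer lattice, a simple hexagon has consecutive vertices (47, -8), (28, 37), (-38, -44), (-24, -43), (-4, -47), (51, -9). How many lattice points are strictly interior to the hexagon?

The shoelace formula gives twice the area as |[47·37 − 28·(-8)] + [28·(-44) − (-38)·37] + [(-38)·(-43) − (-24)·(-44)] + [(-24)·(-47) − (-4)·(-43)] + [(-4)·(-9) − 51·(-47)] + [51·(-8) − 47·(-9)]| = 6119, so the area is 6119/2.
Along each edge there are gcd(|Δx|,|Δy|)+1 lattice points, so counting each shared vertex once the boundary has gcd(19,45) + gcd(66,81) + gcd(14,1) + gcd(20,4) + gcd(55,38) + gcd(4,1) = 1+3+1+4+1+1 = 11.
By Pick's theorem A = I + B/2 − 1, so I = 6119/2 − 11/2 + 1 = 3055.

3055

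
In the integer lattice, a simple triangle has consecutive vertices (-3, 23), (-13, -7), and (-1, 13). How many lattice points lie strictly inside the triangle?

Using the shoelace formula, 2A = |((-3)·(-7) − (-13)·23) + ((-13)·13 − (-1)·(-7)) + ((-1)·23 − (-3)·13)| = 160, so the area is 80.
Summing gcd(|Δx|,|Δy|) over the edges gives the boundary count: gcd(10,30) + gcd(12,20) + gcd(2,10) = 10+4+2 = 16.
By Pick's theorem A = I + B/2 − 1, so I = 80 − 16/2 + 1 = 73.

73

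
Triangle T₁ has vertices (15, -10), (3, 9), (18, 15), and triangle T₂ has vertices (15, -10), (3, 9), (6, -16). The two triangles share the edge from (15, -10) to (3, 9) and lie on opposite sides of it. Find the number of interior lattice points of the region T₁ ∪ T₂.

The union is the simple quadrilateral with vertices (15, -10), (18, 15), (3, 9), (6, -16) in order.
The shoelace formula gives twice the area as |(15·15 − 18·(-10)) + (18·9 − 3·15) + (3·(-16) − 6·9) + (6·(-10) − 15·(-16))| = 600, so the area is 300.
Summing gcd(|Δx|,|Δy|) over the edges gives the boundary count: gcd(3,25) + gcd(15,6) + gcd(3,25) + gcd(9,6) = 1+3+1+3 = 8.
By Pick's theorem I = A − B/2 + 1 = 300 − 8/2 + 1 = 297.

297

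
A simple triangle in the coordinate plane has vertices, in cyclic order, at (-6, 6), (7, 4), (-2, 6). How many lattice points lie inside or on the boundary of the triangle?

The shoelace formula gives twice the area as |((-6)·4 − 7·6) + (7·6 − (-2)·4) + ((-2)·6 − (-6)·6)| = 8, so the area is 4.
Along each edge there are gcd(|Δx|,|Δy|)+1 lattice points, so counting each shared vertex once the boundary has gcd(13,2) + gcd(9,2) + gcd(4,0) = 1+1+4 = 6.
Pick's theorem gives I = A − B/2 + 1 = 4 − 6/2 + 1 = 2, so the closed region contains I + B = 2 + 6 = 8 lattice points.

8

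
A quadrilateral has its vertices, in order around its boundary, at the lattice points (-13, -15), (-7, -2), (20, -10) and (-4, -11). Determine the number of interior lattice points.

155

By the shoelace formula, twice the signed area is |((-13)·(-2) − (-7)·(-15)) + ((-7)·(-10) − 20·(-2)) + (20·(-11) − (-4)·(-10)) + ((-4)·(-15) − (-13)·(-11))| = 312, so the area is 156.
The number of boundary lattice points is Σ gcd(|Δx|,|Δy|) = gcd(6,13) + gcd(27,8) + gcd(24,1) + gcd(9,4) = 1+1+1+1 = 4.
By Pick's theorem A = I + B/2 − 1, so I = 156 − 4/2 + 1 = 155.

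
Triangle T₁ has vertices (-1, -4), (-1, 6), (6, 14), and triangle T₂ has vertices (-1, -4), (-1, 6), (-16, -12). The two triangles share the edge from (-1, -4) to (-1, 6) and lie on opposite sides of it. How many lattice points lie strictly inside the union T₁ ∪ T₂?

108

The union is the simple quadrilateral with vertices (-1, -4), (6, 14), (-1, 6), (-16, -12) in order.
Using the shoelace formula, 2A = |((-1)·14 − 6·(-4)) + (6·6 − (-1)·14) + ((-1)·(-12) − (-16)·6) + ((-16)·(-4) − (-1)·(-12))| = 220, so the area is 110.
Along each edge there are gcd(|Δx|,|Δy|)+1 lattice points, so counting each shared vertex once the boundary has gcd(7,18) + gcd(7,8) + gcd(15,18) + gcd(15,8) = 1+1+3+1 = 6.
By Pick's theorem I = A − B/2 + 1 = 110 − 6/2 + 1 = 108.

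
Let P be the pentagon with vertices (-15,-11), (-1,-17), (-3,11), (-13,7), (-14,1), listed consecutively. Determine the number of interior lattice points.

Using the shoelace formula, 2A = |[(-15)·(-17) − (-1)·(-11)] + [(-1)·11 − (-3)·(-17)] + [(-3)·7 − (-13)·11] + [(-13)·1 − (-14)·7] + [(-14)·(-11) − (-15)·1]| = 558, so the area is 279.
Along each edge there are gcd(|Δx|,|Δy|)+1 lattice points, so counting each shared vertex once the boundary has gcd(14,6) + gcd(2,28) + gcd(10,4) + gcd(1,6) + gcd(1,12) = 2+2+2+1+1 = 8.
Pick's theorem gives I = A − B/2 + 1 = 279 − 8/2 + 1 = 276.

276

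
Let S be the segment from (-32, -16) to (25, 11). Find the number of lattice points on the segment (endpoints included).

The number of lattice points on a segment between lattice points is gcd(|Δx|,|Δy|) + 1 = gcd(57,27) + 1 = 3 + 1 = 4.

4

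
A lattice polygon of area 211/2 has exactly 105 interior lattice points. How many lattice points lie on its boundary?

3

Pick's theorem gives A = I + B/2 − 1, so B = 2(A − I + 1) = 2(211/2 − 105 + 1) = 3.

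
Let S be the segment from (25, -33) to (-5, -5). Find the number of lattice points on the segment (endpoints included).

The number of lattice points on a segment between lattice points is gcd(|Δx|,|Δy|) + 1 = gcd(30,28) + 1 = 2 + 1 = 3.

3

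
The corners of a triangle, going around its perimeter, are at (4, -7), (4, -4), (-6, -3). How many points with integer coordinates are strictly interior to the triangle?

By the shoelace formula, twice the signed area is |(4·(-4) − 4·(-7)) + (4·(-3) − (-6)·(-4)) + ((-6)·(-7) − 4·(-3))| = 30, so the area is 15.
Along each edge there are gcd(|Δx|,|Δy|)+1 lattice points, so counting each shared vertex once the boundary has gcd(0,3) + gcd(10,1) + gcd(10,4) = 3+1+2 = 6.
By Pick's theorem A = I + B/2 − 1, so I = 15 − 6/2 + 1 = 13.

13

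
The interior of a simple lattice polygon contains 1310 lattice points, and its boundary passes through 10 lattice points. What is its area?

Pick's theorem states A = I + B/2 − 1, so A = 1310 + 10/2 − 1 = 1314.

1314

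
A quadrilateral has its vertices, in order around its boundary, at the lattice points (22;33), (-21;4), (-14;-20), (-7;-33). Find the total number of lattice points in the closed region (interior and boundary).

1040

By the shoelace formula, twice the signed area is |[22·4 − (-21)·33] + [(-21)·(-20) − (-14)·4] + [(-14)·(-33) − (-7)·(-20)] + [(-7)·33 − 22·(-33)]| = 2074, so the area is 1037.
The number of boundary lattice points is Σ gcd(|Δx|,|Δy|) = gcd(43,29) + gcd(7,24) + gcd(7,13) + gcd(29,66) = 1+1+1+1 = 4.
Pick's theorem gives I = A − B/2 + 1 = 1037 − 4/2 + 1 = 1036, so the closed region contains I + B = 1036 + 4 = 1040 lattice points.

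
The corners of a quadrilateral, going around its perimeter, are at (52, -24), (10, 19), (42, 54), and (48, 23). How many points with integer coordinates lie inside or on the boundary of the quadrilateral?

By the shoelace formula, twice the signed area is |[52·19 − 10·(-24)] + [10·54 − 42·19] + [42·23 − 48·54] + [48·(-24) − 52·23]| = 3004, so the area is 1502.
The number of boundary lattice points is Σ gcd(|Δx|,|Δy|) = gcd(42,43) + gcd(32,35) + gcd(6,31) + gcd(4,47) = 1+1+1+1 = 4.
Pick's theorem gives I = A − B/2 + 1 = 1502 − 4/2 + 1 = 1501, so the closed region contains I + B = 1501 + 4 = 1505 lattice points.

1505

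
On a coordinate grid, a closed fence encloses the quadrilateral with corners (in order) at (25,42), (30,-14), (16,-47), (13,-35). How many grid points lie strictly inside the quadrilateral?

The shoelace formula gives twice the area as |(25·(-14) − 30·42) + (30·(-47) − 16·(-14)) + (16·(-35) − 13·(-47)) + (13·42 − 25·(-35))| = 1324, so the area is 662.
Summing gcd(|Δx|,|Δy|) over the edges gives the boundary count: gcd(5,56) + gcd(14,33) + gcd(3,12) + gcd(12,77) = 1+1+3+1 = 6.
By Pick's theorem A = I + B/2 − 1, so I = 662 − 6/2 + 1 = 660.

660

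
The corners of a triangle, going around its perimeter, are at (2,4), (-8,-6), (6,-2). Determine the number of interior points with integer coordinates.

Using the shoelace formula, 2A = |(2·(-6) − (-8)·4) + ((-8)·(-2) − 6·(-6)) + (6·4 − 2·(-2))| = 100, so the area is 50.
Along each edge there are gcd(|Δx|,|Δy|)+1 lattice points, so counting each shared vertex once the boundary has gcd(10,10) + gcd(14,4) + gcd(4,6) = 10+2+2 = 14.
Pick's theorem gives I = A − B/2 + 1 = 50 − 14/2 + 1 = 44.

44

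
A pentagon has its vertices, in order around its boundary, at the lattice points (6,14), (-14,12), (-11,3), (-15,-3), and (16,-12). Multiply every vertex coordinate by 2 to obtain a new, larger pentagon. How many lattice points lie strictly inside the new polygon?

Using the shoelace formula, 2A = |[6·12 − (-14)·14] + [(-14)·3 − (-11)·12] + [(-11)·(-3) − (-15)·3] + [(-15)·(-12) − 16·(-3)] + [16·14 − 6·(-12)]| = 960, so the area is 480.
Along each edge there are gcd(|Δx|,|Δy|)+1 lattice points, so counting each shared vertex once the boundary has gcd(20,2) + gcd(3,9) + gcd(4,6) + gcd(31,9) + gcd(10,26) = 2+3+2+1+2 = 10.
Scaling by 2 multiplies the area by 2² = 4 (so the new area is 1920) and multiplies the boundary lattice-point count by 2, giving 20.
By Pick's theorem, the interior count of the dilated polygon is 1920 − 20/2 + 1 = 1911.

1911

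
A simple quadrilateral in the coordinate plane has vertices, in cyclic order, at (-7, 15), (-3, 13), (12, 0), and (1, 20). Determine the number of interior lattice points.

95

The shoelace formula gives twice the area as |[(-7)·13 − (-3)·15] + [(-3)·0 − 12·13] + [12·20 − 1·0] + [1·15 − (-7)·20]| = 193, so the area is 193/2.
Along each edge there are gcd(|Δx|,|Δy|)+1 lattice points, so counting each shared vertex once the boundary has gcd(4,2) + gcd(15,13) + gcd(11,20) + gcd(8,5) = 2+1+1+1 = 5.
Pick's theorem gives I = A − B/2 + 1 = 193/2 − 5/2 + 1 = 95.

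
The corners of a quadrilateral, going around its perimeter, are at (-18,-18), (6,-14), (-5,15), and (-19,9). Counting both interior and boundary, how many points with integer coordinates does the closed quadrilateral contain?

By the shoelace formula, twice the signed area is |((-18)·(-14) − 6·(-18)) + (6·15 − (-5)·(-14)) + ((-5)·9 − (-19)·15) + ((-19)·(-18) − (-18)·9)| = 1124, so the area is 562.
The number of boundary lattice points is Σ gcd(|Δx|,|Δy|) = gcd(24,4) + gcd(11,29) + gcd(14,6) + gcd(1,27) = 4+1+2+1 = 8.
Pick's theorem gives I = A − B/2 + 1 = 562 − 8/2 + 1 = 559, so the closed region contains I + B = 559 + 8 = 567 lattice points.

567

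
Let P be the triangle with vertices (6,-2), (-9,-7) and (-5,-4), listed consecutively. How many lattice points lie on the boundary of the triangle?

7

Summing gcd(|Δx|,|Δy|) over the edges gives the boundary count: gcd(15,5) + gcd(4,3) + gcd(11,2) = 5+1+1 = 7.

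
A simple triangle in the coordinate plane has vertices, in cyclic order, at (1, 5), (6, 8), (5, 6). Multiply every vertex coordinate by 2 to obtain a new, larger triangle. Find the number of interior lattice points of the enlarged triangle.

12

By the shoelace formula, twice the signed area is |[1·8 − 6·5] + [6·6 − 5·8] + [5·5 − 1·6]| = 7, so the area is 3.5.
Summing gcd(|Δx|,|Δy|) over the edges gives the boundary count: gcd(5,3) + gcd(1,2) + gcd(4,1) = 1+1+1 = 3.
Scaling by 2 multiplies the area by 2² = 4 (so the new area is 14) and multiplies the boundary lattice-point count by 2, giving 6.
By Pick's theorem, the interior count of the dilated polygon is 14 − 6/2 + 1 = 12.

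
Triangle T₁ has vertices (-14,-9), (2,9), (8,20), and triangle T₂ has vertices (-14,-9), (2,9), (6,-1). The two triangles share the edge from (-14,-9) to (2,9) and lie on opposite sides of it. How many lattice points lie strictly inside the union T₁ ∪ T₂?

The union is the simple quadrilateral with vertices (-14,-9), (8,20), (2,9), (6,-1) in order.
Using the shoelace formula, 2A = |((-14)·20 − 8·(-9)) + (8·9 − 2·20) + (2·(-1) − 6·9) + (6·(-9) − (-14)·(-1))| = 300, so the area is 150.
Summing gcd(|Δx|,|Δy|) over the edges gives the boundary count: gcd(22,29) + gcd(6,11) + gcd(4,10) + gcd(20,8) = 1+1+2+4 = 8.
By Pick's theorem I = A − B/2 + 1 = 150 − 8/2 + 1 = 147.

147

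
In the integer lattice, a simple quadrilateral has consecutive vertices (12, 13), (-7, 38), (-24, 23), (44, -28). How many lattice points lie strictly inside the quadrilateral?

924

Using the shoelace formula, 2A = |[12·38 − (-7)·13] + [(-7)·23 − (-24)·38] + [(-24)·(-28) − 44·23] + [44·13 − 12·(-28)]| = 1866, so the area is 933.
Summing gcd(|Δx|,|Δy|) over the edges gives the boundary count: gcd(19,25) + gcd(17,15) + gcd(68,51) + gcd(32,41) = 1+1+17+1 = 20.
Pick's theorem gives I = A − B/2 + 1 = 933 − 20/2 + 1 = 924.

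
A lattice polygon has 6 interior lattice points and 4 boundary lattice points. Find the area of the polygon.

Pick's theorem states A = I + B/2 − 1, so A = 6 + 4/2 − 1 = 7.

7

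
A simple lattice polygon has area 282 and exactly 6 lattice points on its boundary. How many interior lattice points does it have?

280

From Pick's theorem, I = A − B/2 + 1 = 282 − 6/2 + 1 = 280.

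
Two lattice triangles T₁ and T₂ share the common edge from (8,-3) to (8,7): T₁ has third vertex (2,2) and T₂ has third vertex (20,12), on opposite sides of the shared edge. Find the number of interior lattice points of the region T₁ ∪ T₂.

The union is the simple quadrilateral with vertices (8,-3), (2,2), (8,7), (20,12) in order.
The shoelace formula gives twice the area as |[8·2 − 2·(-3)] + [2·7 − 8·2] + [8·12 − 20·7] + [20·(-3) − 8·12]| = 180, so the area is 90.
The number of boundary lattice points is Σ gcd(|Δx|,|Δy|) = gcd(6,5) + gcd(6,5) + gcd(12,5) + gcd(12,15) = 1+1+1+3 = 6.
By Pick's theorem I = A − B/2 + 1 = 90 − 6/2 + 1 = 88.

88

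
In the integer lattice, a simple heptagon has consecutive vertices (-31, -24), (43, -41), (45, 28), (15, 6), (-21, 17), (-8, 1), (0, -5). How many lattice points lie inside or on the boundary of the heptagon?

2797

Using the shoelace formula, 2A = |[(-31)·(-41) − 43·(-24)] + [43·28 − 45·(-41)] + [45·6 − 15·28] + [15·17 − (-21)·6] + [(-21)·1 − (-8)·17] + [(-8)·(-5) − 0·1] + [0·(-24) − (-31)·(-5)]| = 5583, so the area is 5583/2.
The number of boundary lattice points is Σ gcd(|Δx|,|Δy|) = gcd(74,17) + gcd(2,69) + gcd(30,22) + gcd(36,11) + gcd(13,16) + gcd(8,6) + gcd(31,19) = 1+1+2+1+1+2+1 = 9.
Pick's theorem gives I = A − B/2 + 1 = 5583/2 − 9/2 + 1 = 2788, so the closed region contains I + B = 2788 + 9 = 2797 lattice points.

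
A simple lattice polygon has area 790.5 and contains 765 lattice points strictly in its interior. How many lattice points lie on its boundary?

53

Pick's theorem gives A = I + B/2 − 1, so B = 2(A − I + 1) = 2(790.5 − 765 + 1) = 53.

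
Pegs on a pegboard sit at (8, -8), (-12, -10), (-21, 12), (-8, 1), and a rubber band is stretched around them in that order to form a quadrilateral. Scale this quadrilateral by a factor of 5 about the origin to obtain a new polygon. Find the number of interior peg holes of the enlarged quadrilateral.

The shoelace formula gives twice the area as |(8·(-10) − (-12)·(-8)) + ((-12)·12 − (-21)·(-10)) + ((-21)·1 − (-8)·12) + ((-8)·(-8) − 8·1)| = 399, so the area is 399/2.
Along each edge there are gcd(|Δx|,|Δy|)+1 lattice points, so counting each shared vertex once the boundary has gcd(20,2) + gcd(9,22) + gcd(13,11) + gcd(16,9) = 2+1+1+1 = 5.
Scaling by 5 multiplies the area by 5² = 25 (so the new area is 9975/2) and multiplies the boundary lattice-point count by 5, giving 25.
By Pick's theorem, the interior count of the dilated polygon is 9975/2 − 25/2 + 1 = 4976.

4976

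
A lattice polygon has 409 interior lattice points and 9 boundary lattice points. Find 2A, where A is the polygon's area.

Pick's theorem states A = I + B/2 − 1, so A = 409 + 9/2 − 1 = 825/2.
Hence 2A = 825.

825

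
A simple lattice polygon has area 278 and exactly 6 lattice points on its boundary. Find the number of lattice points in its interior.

276

From Pick's theorem, I = A − B/2 + 1 = 278 − 6/2 + 1 = 276.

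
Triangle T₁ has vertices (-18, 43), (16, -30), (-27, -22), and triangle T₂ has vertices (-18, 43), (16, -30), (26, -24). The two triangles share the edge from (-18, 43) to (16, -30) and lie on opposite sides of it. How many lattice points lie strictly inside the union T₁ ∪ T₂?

The union is the simple quadrilateral with vertices (-18, 43), (-27, -22), (16, -30), (26, -24) in order.
Using the shoelace formula, 2A = |((-18)·(-22) − (-27)·43) + ((-27)·(-30) − 16·(-22)) + (16·(-24) − 26·(-30)) + (26·43 − (-18)·(-24))| = 3801, so the area is 3801/2.
Along each edge there are gcd(|Δx|,|Δy|)+1 lattice points, so counting each shared vertex once the boundary has gcd(9,65) + gcd(43,8) + gcd(10,6) + gcd(44,67) = 1+1+2+1 = 5.
By Pick's theorem I = A − B/2 + 1 = 3801/2 − 5/2 + 1 = 1899.

1899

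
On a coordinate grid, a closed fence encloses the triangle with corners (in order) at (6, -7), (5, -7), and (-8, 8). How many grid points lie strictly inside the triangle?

By the shoelace formula, twice the signed area is |(6·(-7) − 5·(-7)) + (5·8 − (-8)·(-7)) + ((-8)·(-7) − 6·8)| = 15, so the area is 15/2.
Along each edge there are gcd(|Δx|,|Δy|)+1 lattice points, so counting each shared vertex once the boundary has gcd(1,0) + gcd(13,15) + gcd(14,15) = 1+1+1 = 3.
Pick's theorem gives I = A − B/2 + 1 = 15/2 − 3/2 + 1 = 7.

7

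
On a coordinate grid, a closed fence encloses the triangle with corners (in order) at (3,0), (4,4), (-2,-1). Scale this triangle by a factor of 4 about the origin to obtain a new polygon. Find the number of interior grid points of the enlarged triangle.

The shoelace formula gives twice the area as |(3·4 − 4·0) + (4·(-1) − (-2)·4) + ((-2)·0 − 3·(-1))| = 19, so the area is 9.5.
The number of boundary lattice points is Σ gcd(|Δx|,|Δy|) = gcd(1,4) + gcd(6,5) + gcd(5,1) = 1+1+1 = 3.
Scaling by 4 multiplies the area by 4² = 16 (so the new area is 152) and multiplies the boundary lattice-point count by 4, giving 12.
By Pick's theorem, the interior count of the dilated polygon is 152 − 12/2 + 1 = 147.

147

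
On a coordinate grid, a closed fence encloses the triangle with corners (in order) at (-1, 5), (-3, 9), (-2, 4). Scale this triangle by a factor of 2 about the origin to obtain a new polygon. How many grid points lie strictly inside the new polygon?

9

By the shoelace formula, twice the signed area is |[(-1)·9 − (-3)·5] + [(-3)·4 − (-2)·9] + [(-2)·5 − (-1)·4]| = 6, so the area is 3.
Along each edge there are gcd(|Δx|,|Δy|)+1 lattice points, so counting each shared vertex once the boundary has gcd(2,4) + gcd(1,5) + gcd(1,1) = 2+1+1 = 4.
Scaling by 2 multiplies the area by 2² = 4 (so the new area is 12) and multiplies the boundary lattice-point count by 2, giving 8.
By Pick's theorem, the interior count of the dilated polygon is 12 − 8/2 + 1 = 9.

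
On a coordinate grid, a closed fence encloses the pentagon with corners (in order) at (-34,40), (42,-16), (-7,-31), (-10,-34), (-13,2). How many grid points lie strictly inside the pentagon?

1763

Using the shoelace formula, 2A = |((-34)·(-16) − 42·40) + (42·(-31) − (-7)·(-16)) + ((-7)·(-34) − (-10)·(-31)) + ((-10)·2 − (-13)·(-34)) + ((-13)·40 − (-34)·2)| = 3536, so the area is 1768.
Along each edge there are gcd(|Δx|,|Δy|)+1 lattice points, so counting each shared vertex once the boundary has gcd(76,56) + gcd(49,15) + gcd(3,3) + gcd(3,36) + gcd(21,38) = 4+1+3+3+1 = 12.
By Pick's theorem A = I + B/2 − 1, so I = 1768 − 12/2 + 1 = 1763.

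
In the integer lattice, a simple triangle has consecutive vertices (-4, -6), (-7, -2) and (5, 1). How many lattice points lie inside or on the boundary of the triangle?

32

By the shoelace formula, twice the signed area is |[(-4)·(-2) − (-7)·(-6)] + [(-7)·1 − 5·(-2)] + [5·(-6) − (-4)·1]| = 57, so the area is 57/2.
The number of boundary lattice points is Σ gcd(|Δx|,|Δy|) = gcd(3,4) + gcd(12,3) + gcd(9,7) = 1+3+1 = 5.
Pick's theorem gives I = A − B/2 + 1 = 57/2 − 5/2 + 1 = 27, so the closed region contains I + B = 27 + 5 = 32 lattice points.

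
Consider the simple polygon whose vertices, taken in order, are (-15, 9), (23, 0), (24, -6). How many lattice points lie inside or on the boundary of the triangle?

113

The shoelace formula gives twice the area as |[(-15)·0 − 23·9] + [23·(-6) − 24·0] + [24·9 − (-15)·(-6)]| = 219, so the area is 219/2.
Summing gcd(|Δx|,|Δy|) over the edges gives the boundary count: gcd(38,9) + gcd(1,6) + gcd(39,15) = 1+1+3 = 5.
Pick's theorem gives I = A − B/2 + 1 = 219/2 − 5/2 + 1 = 108, so the closed region contains I + B = 108 + 5 = 113 lattice points.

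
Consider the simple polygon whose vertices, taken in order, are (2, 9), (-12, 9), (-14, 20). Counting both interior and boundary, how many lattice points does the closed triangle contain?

86

The shoelace formula gives twice the area as |[2·9 − (-12)·9] + [(-12)·20 − (-14)·9] + [(-14)·9 − 2·20]| = 154, so the area is 77.
The number of boundary lattice points is Σ gcd(|Δx|,|Δy|) = gcd(14,0) + gcd(2,11) + gcd(16,11) = 14+1+1 = 16.
Pick's theorem gives I = A − B/2 + 1 = 77 − 16/2 + 1 = 70, so the closed region contains I + B = 70 + 16 = 86 lattice points.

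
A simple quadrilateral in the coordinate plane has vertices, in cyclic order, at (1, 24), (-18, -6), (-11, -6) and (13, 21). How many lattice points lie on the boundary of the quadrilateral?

The number of boundary lattice points is Σ gcd(|Δx|,|Δy|) = gcd(19,30) + gcd(7,0) + gcd(24,27) + gcd(12,3) = 1+7+3+3 = 14.

14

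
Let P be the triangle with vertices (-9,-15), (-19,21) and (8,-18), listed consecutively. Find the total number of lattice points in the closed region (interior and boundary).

295

Using the shoelace formula, 2A = |[(-9)·21 − (-19)·(-15)] + [(-19)·(-18) − 8·21] + [8·(-15) − (-9)·(-18)]| = 582, so the area is 291.
Summing gcd(|Δx|,|Δy|) over the edges gives the boundary count: gcd(10,36) + gcd(27,39) + gcd(17,3) = 2+3+1 = 6.
Pick's theorem gives I = A − B/2 + 1 = 291 − 6/2 + 1 = 289, so the closed region contains I + B = 289 + 6 = 295 lattice points.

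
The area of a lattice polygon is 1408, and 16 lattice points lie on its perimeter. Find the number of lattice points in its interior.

1401

From Pick's theorem, I = A − B/2 + 1 = 1408 − 16/2 + 1 = 1401.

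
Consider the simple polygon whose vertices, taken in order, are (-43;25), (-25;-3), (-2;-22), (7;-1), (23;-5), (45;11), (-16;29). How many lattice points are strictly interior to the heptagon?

Using the shoelace formula, 2A = |[(-43)·(-3) − (-25)·25] + [(-25)·(-22) − (-2)·(-3)] + [(-2)·(-1) − 7·(-22)] + [7·(-5) − 23·(-1)] + [23·11 − 45·(-5)] + [45·29 − (-16)·11] + [(-16)·25 − (-43)·29]| = 4248, so the area is 2124.
Summing gcd(|Δx|,|Δy|) over the edges gives the boundary count: gcd(18,28) + gcd(23,19) + gcd(9,21) + gcd(16,4) + gcd(22,16) + gcd(61,18) + gcd(27,4) = 2+1+3+4+2+1+1 = 14.
Pick's theorem gives I = A − B/2 + 1 = 2124 − 14/2 + 1 = 2118.

2118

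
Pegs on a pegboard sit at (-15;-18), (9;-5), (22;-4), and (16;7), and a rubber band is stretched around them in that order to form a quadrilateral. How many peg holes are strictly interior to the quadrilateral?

Using the shoelace formula, 2A = |[(-15)·(-5) − 9·(-18)] + [9·(-4) − 22·(-5)] + [22·7 − 16·(-4)] + [16·(-18) − (-15)·7]| = 346, so the area is 173.
Along each edge there are gcd(|Δx|,|Δy|)+1 lattice points, so counting each shared vertex once the boundary has gcd(24,13) + gcd(13,1) + gcd(6,11) + gcd(31,25) = 1+1+1+1 = 4.
By Pick's theorem A = I + B/2 − 1, so I = 173 − 4/2 + 1 = 172.

172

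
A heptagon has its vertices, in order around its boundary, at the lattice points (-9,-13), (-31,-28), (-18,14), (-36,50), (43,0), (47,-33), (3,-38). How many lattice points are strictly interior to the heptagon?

By the shoelace formula, twice the signed area is |[(-9)·(-28) − (-31)·(-13)] + [(-31)·14 − (-18)·(-28)] + [(-18)·50 − (-36)·14] + [(-36)·0 − 43·50] + [43·(-33) − 47·0] + [47·(-38) − 3·(-33)] + [3·(-13) − (-9)·(-38)]| = 7122, so the area is 3561.
The number of boundary lattice points is Σ gcd(|Δx|,|Δy|) = gcd(22,15) + gcd(13,42) + gcd(18,36) + gcd(79,50) + gcd(4,33) + gcd(44,5) + gcd(12,25) = 1+1+18+1+1+1+1 = 24.
Pick's theorem gives I = A − B/2 + 1 = 3561 − 24/2 + 1 = 3550.

3550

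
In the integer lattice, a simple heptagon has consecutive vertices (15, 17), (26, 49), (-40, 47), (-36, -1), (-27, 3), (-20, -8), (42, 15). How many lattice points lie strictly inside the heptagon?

By the shoelace formula, twice the signed area is |[15·49 − 26·17] + [26·47 − (-40)·49] + [(-40)·(-1) − (-36)·47] + [(-36)·3 − (-27)·(-1)] + [(-27)·(-8) − (-20)·3] + [(-20)·15 − 42·(-8)] + [42·17 − 15·15]| = 5873, so the area is 2936.5.
The number of boundary lattice points is Σ gcd(|Δx|,|Δy|) = gcd(11,32) + gcd(66,2) + gcd(4,48) + gcd(9,4) + gcd(7,11) + gcd(62,23) + gcd(27,2) = 1+2+4+1+1+1+1 = 11.
By Pick's theorem A = I + B/2 − 1, so I = 2936.5 − 11/2 + 1 = 2932.

2932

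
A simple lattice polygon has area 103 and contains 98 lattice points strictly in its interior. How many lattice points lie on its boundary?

Pick's theorem gives A = I + B/2 − 1, so B = 2(A − I + 1) = 2(103 − 98 + 1) = 12.

12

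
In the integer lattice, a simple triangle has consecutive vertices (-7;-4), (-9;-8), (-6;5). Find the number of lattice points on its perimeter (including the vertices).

4

Along each edge there are gcd(|Δx|,|Δy|)+1 lattice points, so counting each shared vertex once the boundary has gcd(2,4) + gcd(3,13) + gcd(1,9) = 2+1+1 = 4.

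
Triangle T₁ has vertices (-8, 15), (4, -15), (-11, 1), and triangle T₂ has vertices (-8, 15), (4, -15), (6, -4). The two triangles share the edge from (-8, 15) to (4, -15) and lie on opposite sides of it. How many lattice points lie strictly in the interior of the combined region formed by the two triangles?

The union is the simple quadrilateral with vertices (-8, 15), (-11, 1), (4, -15), (6, -4) in order.
By the shoelace formula, twice the signed area is |((-8)·1 − (-11)·15) + ((-11)·(-15) − 4·1) + (4·(-4) − 6·(-15)) + (6·15 − (-8)·(-4))| = 450, so the area is 225.
The number of boundary lattice points is Σ gcd(|Δx|,|Δy|) = gcd(3,14) + gcd(15,16) + gcd(2,11) + gcd(14,19) = 1+1+1+1 = 4.
By Pick's theorem I = A − B/2 + 1 = 225 − 4/2 + 1 = 224.

224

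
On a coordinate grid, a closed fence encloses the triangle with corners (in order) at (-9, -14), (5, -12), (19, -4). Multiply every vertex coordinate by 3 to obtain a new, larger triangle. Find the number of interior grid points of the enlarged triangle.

370

Using the shoelace formula, 2A = |[(-9)·(-12) − 5·(-14)] + [5·(-4) − 19·(-12)] + [19·(-14) − (-9)·(-4)]| = 84, so the area is 42.
Summing gcd(|Δx|,|Δy|) over the edges gives the boundary count: gcd(14,2) + gcd(14,8) + gcd(28,10) = 2+2+2 = 6.
Scaling by 3 multiplies the area by 3² = 9 (so the new area is 378) and multiplies the boundary lattice-point count by 3, giving 18.
By Pick's theorem, the interior count of the dilated polygon is 378 − 18/2 + 1 = 370.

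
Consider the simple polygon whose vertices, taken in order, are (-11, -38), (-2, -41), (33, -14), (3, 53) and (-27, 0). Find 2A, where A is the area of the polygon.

6004

The shoelace formula gives twice the area as |[(-11)·(-41) − (-2)·(-38)] + [(-2)·(-14) − 33·(-41)] + [33·53 − 3·(-14)] + [3·0 − (-27)·53] + [(-27)·(-38) − (-11)·0]| = 6004, so the area is 3002.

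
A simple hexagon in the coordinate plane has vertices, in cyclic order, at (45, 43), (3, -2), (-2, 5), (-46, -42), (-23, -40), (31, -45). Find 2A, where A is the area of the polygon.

6613

The shoelace formula gives twice the area as |[45·(-2) − 3·43] + [3·5 − (-2)·(-2)] + [(-2)·(-42) − (-46)·5] + [(-46)·(-40) − (-23)·(-42)] + [(-23)·(-45) − 31·(-40)] + [31·43 − 45·(-45)]| = 6613, so the area is 3306.5.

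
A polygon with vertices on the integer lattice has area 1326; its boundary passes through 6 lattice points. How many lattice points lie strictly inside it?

From Pick's theorem, I = A − B/2 + 1 = 1326 − 6/2 + 1 = 1324.

1324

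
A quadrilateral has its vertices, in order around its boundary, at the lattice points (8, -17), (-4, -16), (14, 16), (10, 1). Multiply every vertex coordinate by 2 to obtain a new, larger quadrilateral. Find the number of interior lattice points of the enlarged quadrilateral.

The shoelace formula gives twice the area as |[8·(-16) − (-4)·(-17)] + [(-4)·16 − 14·(-16)] + [14·1 − 10·16] + [10·(-17) − 8·1]| = 360, so the area is 180.
Summing gcd(|Δx|,|Δy|) over the edges gives the boundary count: gcd(12,1) + gcd(18,32) + gcd(4,15) + gcd(2,18) = 1+2+1+2 = 6.
Scaling by 2 multiplies the area by 2² = 4 (so the new area is 720) and multiplies the boundary lattice-point count by 2, giving 12.
By Pick's theorem, the interior count of the dilated polygon is 720 − 12/2 + 1 = 715.

715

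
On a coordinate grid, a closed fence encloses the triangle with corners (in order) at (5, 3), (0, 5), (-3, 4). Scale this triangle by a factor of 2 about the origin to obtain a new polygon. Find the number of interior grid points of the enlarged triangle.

20

The shoelace formula gives twice the area as |(5·5 − 0·3) + (0·4 − (-3)·5) + ((-3)·3 − 5·4)| = 11, so the area is 11/2.
Summing gcd(|Δx|,|Δy|) over the edges gives the boundary count: gcd(5,2) + gcd(3,1) + gcd(8,1) = 1+1+1 = 3.
Scaling by 2 multiplies the area by 2² = 4 (so the new area is 22) and multiplies the boundary lattice-point count by 2, giving 6.
By Pick's theorem, the interior count of the dilated polygon is 22 − 6/2 + 1 = 20.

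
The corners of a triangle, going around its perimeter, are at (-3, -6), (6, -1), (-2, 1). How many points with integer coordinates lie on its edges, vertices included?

4

Summing gcd(|Δx|,|Δy|) over the edges gives the boundary count: gcd(9,5) + gcd(8,2) + gcd(1,7) = 1+2+1 = 4.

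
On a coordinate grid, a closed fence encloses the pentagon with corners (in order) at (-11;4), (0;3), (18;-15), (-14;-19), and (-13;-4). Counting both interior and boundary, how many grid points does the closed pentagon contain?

477

The shoelace formula gives twice the area as |((-11)·3 − 0·4) + (0·(-15) − 18·3) + (18·(-19) − (-14)·(-15)) + ((-14)·(-4) − (-13)·(-19)) + ((-13)·4 − (-11)·(-4))| = 926, so the area is 463.
The number of boundary lattice points is Σ gcd(|Δx|,|Δy|) = gcd(11,1) + gcd(18,18) + gcd(32,4) + gcd(1,15) + gcd(2,8) = 1+18+4+1+2 = 26.
Pick's theorem gives I = A − B/2 + 1 = 463 − 26/2 + 1 = 451, so the closed region contains I + B = 451 + 26 = 477 lattice points.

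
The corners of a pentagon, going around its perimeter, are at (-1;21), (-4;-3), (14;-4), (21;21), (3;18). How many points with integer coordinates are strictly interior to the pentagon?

By the shoelace formula, twice the signed area is |[(-1)·(-3) − (-4)·21] + [(-4)·(-4) − 14·(-3)] + [14·21 − 21·(-4)] + [21·18 − 3·21] + [3·21 − (-1)·18]| = 919, so the area is 459.5.
Summing gcd(|Δx|,|Δy|) over the edges gives the boundary count: gcd(3,24) + gcd(18,1) + gcd(7,25) + gcd(18,3) + gcd(4,3) = 3+1+1+3+1 = 9.
By Pick's theorem A = I + B/2 − 1, so I = 459.5 − 9/2 + 1 = 456.

456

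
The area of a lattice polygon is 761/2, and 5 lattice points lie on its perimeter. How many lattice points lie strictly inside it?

From Pick's theorem, I = A − B/2 + 1 = 761/2 − 5/2 + 1 = 379.

379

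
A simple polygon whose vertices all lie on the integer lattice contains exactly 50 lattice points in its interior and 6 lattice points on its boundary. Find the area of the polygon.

52

Pick's theorem states A = I + B/2 − 1, so A = 50 + 6/2 − 1 = 52.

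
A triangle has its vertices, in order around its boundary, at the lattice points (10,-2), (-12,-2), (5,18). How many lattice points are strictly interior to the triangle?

By the shoelace formula, twice the signed area is |(10·(-2) − (-12)·(-2)) + ((-12)·18 − 5·(-2)) + (5·(-2) − 10·18)| = 440, so the area is 220.
Along each edge there are gcd(|Δx|,|Δy|)+1 lattice points, so counting each shared vertex once the boundary has gcd(22,0) + gcd(17,20) + gcd(5,20) = 22+1+5 = 28.
By Pick's theorem A = I + B/2 − 1, so I = 220 − 28/2 + 1 = 207.

207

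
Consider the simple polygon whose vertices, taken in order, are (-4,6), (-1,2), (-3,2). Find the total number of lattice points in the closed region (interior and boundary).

7

The shoelace formula gives twice the area as |[(-4)·2 − (-1)·6] + [(-1)·2 − (-3)·2] + [(-3)·6 − (-4)·2]| = 8, so the area is 4.
Summing gcd(|Δx|,|Δy|) over the edges gives the boundary count: gcd(3,4) + gcd(2,0) + gcd(1,4) = 1+2+1 = 4.
Pick's theorem gives I = A − B/2 + 1 = 4 − 4/2 + 1 = 3, so the closed region contains I + B = 3 + 4 = 7 lattice points.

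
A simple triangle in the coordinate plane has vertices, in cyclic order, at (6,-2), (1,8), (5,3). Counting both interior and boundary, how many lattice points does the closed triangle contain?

By the shoelace formula, twice the signed area is |[6·8 − 1·(-2)] + [1·3 − 5·8] + [5·(-2) − 6·3]| = 15, so the area is 7.5.
The number of boundary lattice points is Σ gcd(|Δx|,|Δy|) = gcd(5,10) + gcd(4,5) + gcd(1,5) = 5+1+1 = 7.
Pick's theorem gives I = A − B/2 + 1 = 7.5 − 7/2 + 1 = 5, so the closed region contains I + B = 5 + 7 = 12 lattice points.

12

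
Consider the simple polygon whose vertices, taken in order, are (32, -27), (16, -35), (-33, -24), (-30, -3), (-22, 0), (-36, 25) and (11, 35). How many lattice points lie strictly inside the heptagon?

The shoelace formula gives twice the area as |(32·(-35) − 16·(-27)) + (16·(-24) − (-33)·(-35)) + ((-33)·(-3) − (-30)·(-24)) + ((-30)·0 − (-22)·(-3)) + ((-22)·25 − (-36)·0) + ((-36)·35 − 11·25) + (11·(-27) − 32·35)| = 6416, so the area is 3208.
Along each edge there are gcd(|Δx|,|Δy|)+1 lattice points, so counting each shared vertex once the boundary has gcd(16,8) + gcd(49,11) + gcd(3,21) + gcd(8,3) + gcd(14,25) + gcd(47,10) + gcd(21,62) = 8+1+3+1+1+1+1 = 16.
By Pick's theorem A = I + B/2 − 1, so I = 3208 − 16/2 + 1 = 3201.

3201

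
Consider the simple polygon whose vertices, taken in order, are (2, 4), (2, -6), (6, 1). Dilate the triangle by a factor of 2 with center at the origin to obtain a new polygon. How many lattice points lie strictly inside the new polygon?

Using the shoelace formula, 2A = |[2·(-6) − 2·4] + [2·1 − 6·(-6)] + [6·4 − 2·1]| = 40, so the area is 20.
Along each edge there are gcd(|Δx|,|Δy|)+1 lattice points, so counting each shared vertex once the boundary has gcd(0,10) + gcd(4,7) + gcd(4,3) = 10+1+1 = 12.
Scaling by 2 multiplies the area by 2² = 4 (so the new area is 80) and multiplies the boundary lattice-point count by 2, giving 24.
By Pick's theorem, the interior count of the dilated polygon is 80 − 24/2 + 1 = 69.

69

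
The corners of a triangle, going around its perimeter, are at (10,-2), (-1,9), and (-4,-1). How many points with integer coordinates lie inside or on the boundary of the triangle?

The shoelace formula gives twice the area as |(10·9 − (-1)·(-2)) + ((-1)·(-1) − (-4)·9) + ((-4)·(-2) − 10·(-1))| = 143, so the area is 143/2.
The number of boundary lattice points is Σ gcd(|Δx|,|Δy|) = gcd(11,11) + gcd(3,10) + gcd(14,1) = 11+1+1 = 13.
Pick's theorem gives I = A − B/2 + 1 = 143/2 − 13/2 + 1 = 66, so the closed region contains I + B = 66 + 13 = 79 lattice points.

79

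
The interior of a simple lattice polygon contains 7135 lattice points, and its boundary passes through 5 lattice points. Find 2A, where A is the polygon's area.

14273

By Pick's theorem, A = I + B/2 − 1 = 7135 + 5/2 − 1 = 14273/2.
Hence 2A = 14273.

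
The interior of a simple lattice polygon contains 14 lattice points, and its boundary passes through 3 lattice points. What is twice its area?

By Pick's theorem, A = I + B/2 − 1 = 14 + 3/2 − 1 = 29/2.
Hence 2A = 29.

29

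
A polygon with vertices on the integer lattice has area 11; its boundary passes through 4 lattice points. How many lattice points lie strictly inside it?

Pick's theorem A = I + B/2 − 1 rearranges to I = A − B/2 + 1 = 11 − 4/2 + 1 = 10.

10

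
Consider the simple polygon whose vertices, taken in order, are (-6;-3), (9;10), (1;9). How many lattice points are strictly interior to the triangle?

44

The shoelace formula gives twice the area as |((-6)·10 − 9·(-3)) + (9·9 − 1·10) + (1·(-3) − (-6)·9)| = 89, so the area is 89/2.
Summing gcd(|Δx|,|Δy|) over the edges gives the boundary count: gcd(15,13) + gcd(8,1) + gcd(7,12) = 1+1+1 = 3.
Pick's theorem gives I = A − B/2 + 1 = 89/2 − 3/2 + 1 = 44.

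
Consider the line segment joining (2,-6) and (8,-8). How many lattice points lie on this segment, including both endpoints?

3

The number of lattice points on a segment between lattice points is gcd(|Δx|,|Δy|) + 1 = gcd(6,2) + 1 = 2 + 1 = 3.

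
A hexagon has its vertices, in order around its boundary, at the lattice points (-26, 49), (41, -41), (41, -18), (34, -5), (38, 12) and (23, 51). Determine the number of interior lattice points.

2546

The shoelace formula gives twice the area as |((-26)·(-41) − 41·49) + (41·(-18) − 41·(-41)) + (41·(-5) − 34·(-18)) + (34·12 − 38·(-5)) + (38·51 − 23·12) + (23·49 − (-26)·51)| = 5120, so the area is 2560.
Summing gcd(|Δx|,|Δy|) over the edges gives the boundary count: gcd(67,90) + gcd(0,23) + gcd(7,13) + gcd(4,17) + gcd(15,39) + gcd(49,2) = 1+23+1+1+3+1 = 30.
By Pick's theorem A = I + B/2 − 1, so I = 2560 − 30/2 + 1 = 2546.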